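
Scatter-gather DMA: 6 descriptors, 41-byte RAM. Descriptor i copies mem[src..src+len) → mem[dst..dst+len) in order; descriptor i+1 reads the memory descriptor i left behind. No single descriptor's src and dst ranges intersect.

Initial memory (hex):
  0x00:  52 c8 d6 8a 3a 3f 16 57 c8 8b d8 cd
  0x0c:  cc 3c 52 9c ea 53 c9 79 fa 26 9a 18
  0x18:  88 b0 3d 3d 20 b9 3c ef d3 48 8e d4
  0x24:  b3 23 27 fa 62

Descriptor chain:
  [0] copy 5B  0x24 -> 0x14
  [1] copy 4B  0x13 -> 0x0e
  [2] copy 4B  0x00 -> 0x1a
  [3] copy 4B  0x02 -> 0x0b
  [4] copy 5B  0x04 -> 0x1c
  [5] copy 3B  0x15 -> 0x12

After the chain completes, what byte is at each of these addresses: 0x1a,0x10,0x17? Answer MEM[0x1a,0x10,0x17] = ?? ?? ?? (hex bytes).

D0: mem[0x14..0x18] <- [b3 23 27 fa 62]
D1: mem[0x0e..0x11] <- [79 b3 23 27]
D2: mem[0x1a..0x1d] <- [52 c8 d6 8a]
D3: mem[0x0b..0x0e] <- [d6 8a 3a 3f]
D4: mem[0x1c..0x20] <- [3a 3f 16 57 c8]
D5: mem[0x12..0x14] <- [23 27 fa]
query mem[0x1a]=0x52, mem[0x10]=0x23, mem[0x17]=0xfa

MEM[0x1a,0x10,0x17] = 52 23 fa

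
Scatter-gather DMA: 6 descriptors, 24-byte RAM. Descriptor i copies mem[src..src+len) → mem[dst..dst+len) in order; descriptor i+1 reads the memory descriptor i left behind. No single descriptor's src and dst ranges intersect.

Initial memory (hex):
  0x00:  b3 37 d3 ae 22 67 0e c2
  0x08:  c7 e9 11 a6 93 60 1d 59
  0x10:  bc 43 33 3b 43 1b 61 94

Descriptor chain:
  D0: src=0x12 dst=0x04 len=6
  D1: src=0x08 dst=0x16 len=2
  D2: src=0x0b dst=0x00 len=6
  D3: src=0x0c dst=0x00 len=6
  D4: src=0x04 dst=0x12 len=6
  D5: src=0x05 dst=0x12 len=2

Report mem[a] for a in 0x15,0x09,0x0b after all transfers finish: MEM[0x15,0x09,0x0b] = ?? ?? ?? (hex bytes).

#0 dst[0x04+6] := {0x33,0x3b,0x43,0x1b,0x61,0x94}
#1 dst[0x16+2] := {0x61,0x94}
#2 dst[0x00+6] := {0xa6,0x93,0x60,0x1d,0x59,0xbc}
#3 dst[0x00+6] := {0x93,0x60,0x1d,0x59,0xbc,0x43}
#4 dst[0x12+6] := {0xbc,0x43,0x43,0x1b,0x61,0x94}
#5 dst[0x12+2] := {0x43,0x43}
query mem[0x15]=0x1b, mem[0x09]=0x94, mem[0x0b]=0xa6

MEM[0x15,0x09,0x0b] = 1b 94 a6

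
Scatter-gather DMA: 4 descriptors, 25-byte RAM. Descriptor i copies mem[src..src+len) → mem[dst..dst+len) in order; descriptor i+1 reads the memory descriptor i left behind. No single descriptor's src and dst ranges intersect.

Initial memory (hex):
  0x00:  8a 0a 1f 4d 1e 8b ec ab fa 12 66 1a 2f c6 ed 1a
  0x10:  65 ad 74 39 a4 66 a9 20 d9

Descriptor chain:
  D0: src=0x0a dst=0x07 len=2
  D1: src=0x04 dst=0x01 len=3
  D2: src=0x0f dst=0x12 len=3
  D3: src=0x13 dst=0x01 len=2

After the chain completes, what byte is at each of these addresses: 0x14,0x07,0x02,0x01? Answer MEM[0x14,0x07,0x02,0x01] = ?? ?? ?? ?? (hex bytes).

MEM[0x14,0x07,0x02,0x01] = ad 66 ad 65

D0: mem[0x07..0x08] <- [66 1a]
D1: mem[0x01..0x03] <- [1e 8b ec]
D2: mem[0x12..0x14] <- [1a 65 ad]
D3: mem[0x01..0x02] <- [65 ad]
query mem[0x14]=0xad, mem[0x07]=0x66, mem[0x02]=0xad, mem[0x01]=0x65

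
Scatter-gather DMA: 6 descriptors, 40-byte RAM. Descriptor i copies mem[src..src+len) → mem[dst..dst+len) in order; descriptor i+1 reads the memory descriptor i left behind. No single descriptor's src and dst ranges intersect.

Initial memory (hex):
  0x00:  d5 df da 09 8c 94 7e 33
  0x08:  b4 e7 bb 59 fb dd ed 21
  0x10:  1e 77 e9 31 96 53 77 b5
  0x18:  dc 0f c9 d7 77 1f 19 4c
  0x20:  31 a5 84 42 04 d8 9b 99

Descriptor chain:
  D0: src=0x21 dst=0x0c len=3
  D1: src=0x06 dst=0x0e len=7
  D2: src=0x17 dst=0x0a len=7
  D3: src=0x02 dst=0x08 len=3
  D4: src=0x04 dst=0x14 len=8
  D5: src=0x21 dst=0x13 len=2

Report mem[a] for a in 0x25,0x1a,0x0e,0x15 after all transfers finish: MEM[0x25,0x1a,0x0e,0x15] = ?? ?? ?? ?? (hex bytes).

D0: mem[0x0c..0x0e] <- [a5 84 42]
D1: mem[0x0e..0x14] <- [7e 33 b4 e7 bb 59 a5]
D2: mem[0x0a..0x10] <- [b5 dc 0f c9 d7 77 1f]
D3: mem[0x08..0x0a] <- [da 09 8c]
D4: mem[0x14..0x1b] <- [8c 94 7e 33 da 09 8c dc]
D5: mem[0x13..0x14] <- [a5 84]
query mem[0x25]=0xd8, mem[0x1a]=0x8c, mem[0x0e]=0xd7, mem[0x15]=0x94

MEM[0x25,0x1a,0x0e,0x15] = d8 8c d7 94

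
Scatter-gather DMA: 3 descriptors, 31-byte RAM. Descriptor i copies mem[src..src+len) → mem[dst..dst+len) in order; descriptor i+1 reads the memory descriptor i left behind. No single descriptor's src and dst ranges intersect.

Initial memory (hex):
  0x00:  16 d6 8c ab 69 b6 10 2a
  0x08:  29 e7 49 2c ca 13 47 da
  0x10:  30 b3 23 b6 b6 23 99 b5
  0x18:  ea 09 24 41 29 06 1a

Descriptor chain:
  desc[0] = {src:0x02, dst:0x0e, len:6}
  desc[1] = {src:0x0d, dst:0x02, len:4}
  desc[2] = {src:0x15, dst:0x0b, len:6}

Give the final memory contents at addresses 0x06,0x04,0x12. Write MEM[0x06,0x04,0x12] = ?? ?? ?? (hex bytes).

MEM[0x06,0x04,0x12] = 10 ab 10

  after D0: wrote 6B at 0x0e = 8cab69b6102a
  after D1: wrote 4B at 0x02 = 138cab69
  after D2: wrote 6B at 0x0b = 2399b5ea0924
query mem[0x06]=0x10, mem[0x04]=0xab, mem[0x12]=0x10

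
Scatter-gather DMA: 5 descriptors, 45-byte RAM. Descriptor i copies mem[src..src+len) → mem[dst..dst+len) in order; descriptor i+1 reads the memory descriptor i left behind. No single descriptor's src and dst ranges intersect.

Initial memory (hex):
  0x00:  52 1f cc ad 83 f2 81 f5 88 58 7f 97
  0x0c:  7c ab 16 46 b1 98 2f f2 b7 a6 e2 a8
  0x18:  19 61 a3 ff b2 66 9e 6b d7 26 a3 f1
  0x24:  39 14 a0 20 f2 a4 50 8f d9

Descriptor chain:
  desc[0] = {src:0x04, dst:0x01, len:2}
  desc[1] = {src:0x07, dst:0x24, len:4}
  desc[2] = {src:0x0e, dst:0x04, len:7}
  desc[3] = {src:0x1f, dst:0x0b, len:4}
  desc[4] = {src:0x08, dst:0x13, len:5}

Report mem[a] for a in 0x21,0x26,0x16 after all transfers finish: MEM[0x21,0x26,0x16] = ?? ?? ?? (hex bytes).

MEM[0x21,0x26,0x16] = 26 58 6b

#0 dst[0x01+2] := {0x83,0xf2}
#1 dst[0x24+4] := {0xf5,0x88,0x58,0x7f}
#2 dst[0x04+7] := {0x16,0x46,0xb1,0x98,0x2f,0xf2,0xb7}
#3 dst[0x0b+4] := {0x6b,0xd7,0x26,0xa3}
#4 dst[0x13+5] := {0x2f,0xf2,0xb7,0x6b,0xd7}
query mem[0x21]=0x26, mem[0x26]=0x58, mem[0x16]=0x6b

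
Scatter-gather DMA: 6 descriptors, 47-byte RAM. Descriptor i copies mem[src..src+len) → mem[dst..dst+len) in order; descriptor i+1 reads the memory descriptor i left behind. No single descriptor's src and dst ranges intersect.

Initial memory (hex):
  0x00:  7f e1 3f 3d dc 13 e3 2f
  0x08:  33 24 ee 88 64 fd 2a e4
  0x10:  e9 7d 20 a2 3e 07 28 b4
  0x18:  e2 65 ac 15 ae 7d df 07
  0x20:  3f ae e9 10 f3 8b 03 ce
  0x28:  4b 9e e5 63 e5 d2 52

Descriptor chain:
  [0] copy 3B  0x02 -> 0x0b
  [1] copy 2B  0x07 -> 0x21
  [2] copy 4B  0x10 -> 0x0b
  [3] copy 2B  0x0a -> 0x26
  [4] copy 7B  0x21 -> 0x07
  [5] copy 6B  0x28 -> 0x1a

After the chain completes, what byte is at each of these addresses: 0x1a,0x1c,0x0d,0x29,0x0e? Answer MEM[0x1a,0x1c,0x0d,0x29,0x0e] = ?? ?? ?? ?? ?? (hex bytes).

MEM[0x1a,0x1c,0x0d,0x29,0x0e] = 4b e5 e9 9e a2

D0: mem[0x0b..0x0d] <- [3f 3d dc]
D1: mem[0x21..0x22] <- [2f 33]
D2: mem[0x0b..0x0e] <- [e9 7d 20 a2]
D3: mem[0x26..0x27] <- [ee e9]
D4: mem[0x07..0x0d] <- [2f 33 10 f3 8b ee e9]
D5: mem[0x1a..0x1f] <- [4b 9e e5 63 e5 d2]
query mem[0x1a]=0x4b, mem[0x1c]=0xe5, mem[0x0d]=0xe9, mem[0x29]=0x9e, mem[0x0e]=0xa2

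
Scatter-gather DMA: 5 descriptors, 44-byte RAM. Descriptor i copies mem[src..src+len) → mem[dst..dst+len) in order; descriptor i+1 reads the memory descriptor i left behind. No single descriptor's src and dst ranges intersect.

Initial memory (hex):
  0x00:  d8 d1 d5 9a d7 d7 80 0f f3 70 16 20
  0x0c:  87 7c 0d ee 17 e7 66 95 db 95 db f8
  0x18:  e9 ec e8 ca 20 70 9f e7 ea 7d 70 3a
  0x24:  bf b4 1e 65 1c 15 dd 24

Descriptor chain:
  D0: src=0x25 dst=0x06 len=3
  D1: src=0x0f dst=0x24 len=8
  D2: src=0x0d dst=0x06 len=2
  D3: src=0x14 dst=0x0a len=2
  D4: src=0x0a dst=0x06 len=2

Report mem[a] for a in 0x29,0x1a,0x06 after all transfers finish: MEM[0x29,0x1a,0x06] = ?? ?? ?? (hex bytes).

MEM[0x29,0x1a,0x06] = db e8 db

  after D0: wrote 3B at 0x06 = b41e65
  after D1: wrote 8B at 0x24 = ee17e76695db95db
  after D2: wrote 2B at 0x06 = 7c0d
  after D3: wrote 2B at 0x0a = db95
  after D4: wrote 2B at 0x06 = db95
query mem[0x29]=0xdb, mem[0x1a]=0xe8, mem[0x06]=0xdb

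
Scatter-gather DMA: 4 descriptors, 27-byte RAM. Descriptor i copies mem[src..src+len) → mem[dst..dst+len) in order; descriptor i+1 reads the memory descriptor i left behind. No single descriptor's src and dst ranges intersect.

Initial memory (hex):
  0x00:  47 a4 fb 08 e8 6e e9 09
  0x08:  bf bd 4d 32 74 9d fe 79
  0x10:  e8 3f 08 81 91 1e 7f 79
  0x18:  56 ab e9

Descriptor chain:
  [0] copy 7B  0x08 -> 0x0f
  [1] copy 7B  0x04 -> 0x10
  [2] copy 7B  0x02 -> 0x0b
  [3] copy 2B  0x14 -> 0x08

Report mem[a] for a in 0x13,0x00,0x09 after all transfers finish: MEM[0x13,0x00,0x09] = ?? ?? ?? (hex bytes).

MEM[0x13,0x00,0x09] = 09 47 bd

#0 dst[0x0f+7] := {0xbf,0xbd,0x4d,0x32,0x74,0x9d,0xfe}
#1 dst[0x10+7] := {0xe8,0x6e,0xe9,0x09,0xbf,0xbd,0x4d}
#2 dst[0x0b+7] := {0xfb,0x08,0xe8,0x6e,0xe9,0x09,0xbf}
#3 dst[0x08+2] := {0xbf,0xbd}
query mem[0x13]=0x09, mem[0x00]=0x47, mem[0x09]=0xbd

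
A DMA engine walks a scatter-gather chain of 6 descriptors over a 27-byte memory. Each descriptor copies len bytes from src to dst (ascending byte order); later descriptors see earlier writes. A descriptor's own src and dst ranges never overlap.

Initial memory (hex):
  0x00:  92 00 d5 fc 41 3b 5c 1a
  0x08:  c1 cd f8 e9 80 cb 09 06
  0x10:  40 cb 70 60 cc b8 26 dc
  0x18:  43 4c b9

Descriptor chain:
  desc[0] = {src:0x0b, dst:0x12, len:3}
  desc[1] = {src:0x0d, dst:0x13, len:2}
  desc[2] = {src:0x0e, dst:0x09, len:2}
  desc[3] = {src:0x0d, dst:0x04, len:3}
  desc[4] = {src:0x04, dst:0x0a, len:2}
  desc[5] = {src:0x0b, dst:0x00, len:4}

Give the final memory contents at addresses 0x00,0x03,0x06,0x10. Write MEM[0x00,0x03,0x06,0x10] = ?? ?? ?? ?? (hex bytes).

MEM[0x00,0x03,0x06,0x10] = 09 09 06 40

D0: mem[0x12..0x14] <- [e9 80 cb]
D1: mem[0x13..0x14] <- [cb 09]
D2: mem[0x09..0x0a] <- [09 06]
D3: mem[0x04..0x06] <- [cb 09 06]
D4: mem[0x0a..0x0b] <- [cb 09]
D5: mem[0x00..0x03] <- [09 80 cb 09]
query mem[0x00]=0x09, mem[0x03]=0x09, mem[0x06]=0x06, mem[0x10]=0x40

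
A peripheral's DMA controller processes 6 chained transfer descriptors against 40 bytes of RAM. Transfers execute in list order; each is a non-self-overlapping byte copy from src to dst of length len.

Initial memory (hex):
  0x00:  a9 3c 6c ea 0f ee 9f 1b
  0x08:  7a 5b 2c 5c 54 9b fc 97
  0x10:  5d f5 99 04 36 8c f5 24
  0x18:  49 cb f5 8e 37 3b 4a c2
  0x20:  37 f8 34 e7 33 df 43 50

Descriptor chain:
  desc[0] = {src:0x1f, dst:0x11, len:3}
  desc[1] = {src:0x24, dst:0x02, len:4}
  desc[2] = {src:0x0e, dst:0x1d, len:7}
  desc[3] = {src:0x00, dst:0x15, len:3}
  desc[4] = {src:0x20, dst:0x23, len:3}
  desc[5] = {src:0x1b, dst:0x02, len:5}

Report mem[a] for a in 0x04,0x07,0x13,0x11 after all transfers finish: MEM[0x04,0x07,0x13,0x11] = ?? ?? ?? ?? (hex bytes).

MEM[0x04,0x07,0x13,0x11] = fc 1b f8 c2

  after D0: wrote 3B at 0x11 = c237f8
  after D1: wrote 4B at 0x02 = 33df4350
  after D2: wrote 7B at 0x1d = fc975dc237f836
  after D3: wrote 3B at 0x15 = a93c33
  after D4: wrote 3B at 0x23 = c237f8
  after D5: wrote 5B at 0x02 = 8e37fc975d
query mem[0x04]=0xfc, mem[0x07]=0x1b, mem[0x13]=0xf8, mem[0x11]=0xc2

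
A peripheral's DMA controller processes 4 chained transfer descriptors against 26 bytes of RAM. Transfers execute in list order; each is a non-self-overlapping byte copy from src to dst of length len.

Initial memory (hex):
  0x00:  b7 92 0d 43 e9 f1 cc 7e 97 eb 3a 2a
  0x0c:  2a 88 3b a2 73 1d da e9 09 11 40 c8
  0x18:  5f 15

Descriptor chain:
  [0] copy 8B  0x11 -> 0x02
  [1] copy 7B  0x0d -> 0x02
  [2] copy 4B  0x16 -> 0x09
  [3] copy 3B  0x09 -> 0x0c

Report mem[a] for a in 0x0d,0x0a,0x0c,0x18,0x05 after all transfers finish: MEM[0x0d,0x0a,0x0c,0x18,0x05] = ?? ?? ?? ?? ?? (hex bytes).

  after D0: wrote 8B at 0x02 = 1ddae9091140c85f
  after D1: wrote 7B at 0x02 = 883ba2731ddae9
  after D2: wrote 4B at 0x09 = 40c85f15
  after D3: wrote 3B at 0x0c = 40c85f
query mem[0x0d]=0xc8, mem[0x0a]=0xc8, mem[0x0c]=0x40, mem[0x18]=0x5f, mem[0x05]=0x73

MEM[0x0d,0x0a,0x0c,0x18,0x05] = c8 c8 40 5f 73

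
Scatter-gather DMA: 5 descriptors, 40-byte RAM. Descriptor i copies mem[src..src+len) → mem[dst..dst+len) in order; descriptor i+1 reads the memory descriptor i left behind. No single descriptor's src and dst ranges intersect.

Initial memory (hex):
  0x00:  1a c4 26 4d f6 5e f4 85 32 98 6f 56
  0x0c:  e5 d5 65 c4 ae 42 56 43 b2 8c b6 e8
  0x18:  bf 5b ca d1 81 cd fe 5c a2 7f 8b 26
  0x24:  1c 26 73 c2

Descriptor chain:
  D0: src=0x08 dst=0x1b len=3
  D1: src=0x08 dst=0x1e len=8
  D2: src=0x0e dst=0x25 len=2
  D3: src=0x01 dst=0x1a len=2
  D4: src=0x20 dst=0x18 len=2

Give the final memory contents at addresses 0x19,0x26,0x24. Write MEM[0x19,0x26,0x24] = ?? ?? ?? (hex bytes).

[0] 0x08->0x1b len=3 : 32 98 6f
[1] 0x08->0x1e len=8 : 32 98 6f 56 e5 d5 65 c4
[2] 0x0e->0x25 len=2 : 65 c4
[3] 0x01->0x1a len=2 : c4 26
[4] 0x20->0x18 len=2 : 6f 56
query mem[0x19]=0x56, mem[0x26]=0xc4, mem[0x24]=0x65

MEM[0x19,0x26,0x24] = 56 c4 65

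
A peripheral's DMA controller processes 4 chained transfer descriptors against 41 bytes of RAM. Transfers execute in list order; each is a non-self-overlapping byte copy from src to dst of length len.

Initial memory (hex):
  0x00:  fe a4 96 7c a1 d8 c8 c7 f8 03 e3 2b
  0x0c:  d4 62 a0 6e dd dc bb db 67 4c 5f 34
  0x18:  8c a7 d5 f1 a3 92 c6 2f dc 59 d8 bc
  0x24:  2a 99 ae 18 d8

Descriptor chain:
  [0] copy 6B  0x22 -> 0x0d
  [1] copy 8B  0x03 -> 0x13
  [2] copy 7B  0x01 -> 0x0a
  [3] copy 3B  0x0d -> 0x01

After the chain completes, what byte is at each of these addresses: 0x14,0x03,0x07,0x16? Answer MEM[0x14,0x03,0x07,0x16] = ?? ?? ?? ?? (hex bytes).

  after D0: wrote 6B at 0x0d = d8bc2a99ae18
  after D1: wrote 8B at 0x13 = 7ca1d8c8c7f803e3
  after D2: wrote 7B at 0x0a = a4967ca1d8c8c7
  after D3: wrote 3B at 0x01 = a1d8c8
query mem[0x14]=0xa1, mem[0x03]=0xc8, mem[0x07]=0xc7, mem[0x16]=0xc8

MEM[0x14,0x03,0x07,0x16] = a1 c8 c7 c8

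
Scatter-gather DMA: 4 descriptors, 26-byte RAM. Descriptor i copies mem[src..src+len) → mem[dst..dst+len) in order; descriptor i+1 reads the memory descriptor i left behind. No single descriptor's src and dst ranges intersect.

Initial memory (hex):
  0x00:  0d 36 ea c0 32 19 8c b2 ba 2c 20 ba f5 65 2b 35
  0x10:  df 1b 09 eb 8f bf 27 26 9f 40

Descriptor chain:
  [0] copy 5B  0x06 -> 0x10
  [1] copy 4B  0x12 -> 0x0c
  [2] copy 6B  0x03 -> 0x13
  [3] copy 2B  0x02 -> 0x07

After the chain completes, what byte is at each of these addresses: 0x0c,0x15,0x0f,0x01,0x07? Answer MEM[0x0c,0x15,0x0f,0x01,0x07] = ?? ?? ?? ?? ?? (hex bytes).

D0: mem[0x10..0x14] <- [8c b2 ba 2c 20]
D1: mem[0x0c..0x0f] <- [ba 2c 20 bf]
D2: mem[0x13..0x18] <- [c0 32 19 8c b2 ba]
D3: mem[0x07..0x08] <- [ea c0]
query mem[0x0c]=0xba, mem[0x15]=0x19, mem[0x0f]=0xbf, mem[0x01]=0x36, mem[0x07]=0xea

MEM[0x0c,0x15,0x0f,0x01,0x07] = ba 19 bf 36 ea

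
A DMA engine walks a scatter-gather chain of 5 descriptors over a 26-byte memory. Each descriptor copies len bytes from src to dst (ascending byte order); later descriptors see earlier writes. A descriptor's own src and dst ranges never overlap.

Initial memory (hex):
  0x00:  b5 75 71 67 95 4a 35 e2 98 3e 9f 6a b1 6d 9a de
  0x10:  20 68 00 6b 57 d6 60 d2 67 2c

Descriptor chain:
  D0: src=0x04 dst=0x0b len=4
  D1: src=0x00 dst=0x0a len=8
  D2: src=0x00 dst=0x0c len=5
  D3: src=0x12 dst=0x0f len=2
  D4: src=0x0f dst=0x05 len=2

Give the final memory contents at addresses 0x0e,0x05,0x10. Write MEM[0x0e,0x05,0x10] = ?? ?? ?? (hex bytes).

  after D0: wrote 4B at 0x0b = 954a35e2
  after D1: wrote 8B at 0x0a = b5757167954a35e2
  after D2: wrote 5B at 0x0c = b575716795
  after D3: wrote 2B at 0x0f = 006b
  after D4: wrote 2B at 0x05 = 006b
query mem[0x0e]=0x71, mem[0x05]=0x00, mem[0x10]=0x6b

MEM[0x0e,0x05,0x10] = 71 00 6b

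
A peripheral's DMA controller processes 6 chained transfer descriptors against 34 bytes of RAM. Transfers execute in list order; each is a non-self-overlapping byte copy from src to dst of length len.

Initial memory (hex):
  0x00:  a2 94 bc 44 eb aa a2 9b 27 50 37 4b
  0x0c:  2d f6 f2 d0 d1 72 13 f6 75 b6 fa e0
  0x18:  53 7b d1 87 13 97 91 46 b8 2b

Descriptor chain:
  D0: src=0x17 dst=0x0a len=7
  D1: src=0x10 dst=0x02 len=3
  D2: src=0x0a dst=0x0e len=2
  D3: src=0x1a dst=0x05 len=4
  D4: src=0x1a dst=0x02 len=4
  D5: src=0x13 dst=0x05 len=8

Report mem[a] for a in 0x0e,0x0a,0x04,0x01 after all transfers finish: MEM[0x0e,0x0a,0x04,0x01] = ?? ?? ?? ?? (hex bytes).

MEM[0x0e,0x0a,0x04,0x01] = e0 53 13 94

  after D0: wrote 7B at 0x0a = e0537bd1871397
  after D1: wrote 3B at 0x02 = 977213
  after D2: wrote 2B at 0x0e = e053
  after D3: wrote 4B at 0x05 = d1871397
  after D4: wrote 4B at 0x02 = d1871397
  after D5: wrote 8B at 0x05 = f675b6fae0537bd1
query mem[0x0e]=0xe0, mem[0x0a]=0x53, mem[0x04]=0x13, mem[0x01]=0x94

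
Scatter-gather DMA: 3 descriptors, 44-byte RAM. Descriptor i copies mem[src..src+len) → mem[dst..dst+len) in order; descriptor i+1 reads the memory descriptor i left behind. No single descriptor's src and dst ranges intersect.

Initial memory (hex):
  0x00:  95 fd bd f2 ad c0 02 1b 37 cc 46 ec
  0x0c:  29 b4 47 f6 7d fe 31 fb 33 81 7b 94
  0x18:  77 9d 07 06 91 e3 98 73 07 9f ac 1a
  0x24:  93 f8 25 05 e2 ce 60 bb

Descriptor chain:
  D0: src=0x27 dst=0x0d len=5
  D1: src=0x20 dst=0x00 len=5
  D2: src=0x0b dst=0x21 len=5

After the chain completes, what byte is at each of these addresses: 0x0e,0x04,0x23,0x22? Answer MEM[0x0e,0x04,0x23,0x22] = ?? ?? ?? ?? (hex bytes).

D0: mem[0x0d..0x11] <- [05 e2 ce 60 bb]
D1: mem[0x00..0x04] <- [07 9f ac 1a 93]
D2: mem[0x21..0x25] <- [ec 29 05 e2 ce]
query mem[0x0e]=0xe2, mem[0x04]=0x93, mem[0x23]=0x05, mem[0x22]=0x29

MEM[0x0e,0x04,0x23,0x22] = e2 93 05 29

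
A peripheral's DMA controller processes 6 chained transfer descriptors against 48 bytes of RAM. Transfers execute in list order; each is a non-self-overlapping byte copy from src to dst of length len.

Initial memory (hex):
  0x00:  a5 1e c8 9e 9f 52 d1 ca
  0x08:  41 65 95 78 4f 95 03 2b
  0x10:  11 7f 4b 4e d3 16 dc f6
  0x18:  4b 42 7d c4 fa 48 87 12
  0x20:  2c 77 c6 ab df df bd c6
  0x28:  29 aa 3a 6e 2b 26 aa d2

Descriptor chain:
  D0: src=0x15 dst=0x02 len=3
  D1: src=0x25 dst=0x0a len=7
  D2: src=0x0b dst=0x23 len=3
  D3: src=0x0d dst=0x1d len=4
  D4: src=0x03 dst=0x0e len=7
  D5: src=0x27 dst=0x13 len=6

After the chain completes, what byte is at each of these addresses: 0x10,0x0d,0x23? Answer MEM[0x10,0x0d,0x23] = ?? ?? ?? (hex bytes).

MEM[0x10,0x0d,0x23] = 52 29 bd

[0] 0x15->0x02 len=3 : 16 dc f6
[1] 0x25->0x0a len=7 : df bd c6 29 aa 3a 6e
[2] 0x0b->0x23 len=3 : bd c6 29
[3] 0x0d->0x1d len=4 : 29 aa 3a 6e
[4] 0x03->0x0e len=7 : dc f6 52 d1 ca 41 65
[5] 0x27->0x13 len=6 : c6 29 aa 3a 6e 2b
query mem[0x10]=0x52, mem[0x0d]=0x29, mem[0x23]=0xbd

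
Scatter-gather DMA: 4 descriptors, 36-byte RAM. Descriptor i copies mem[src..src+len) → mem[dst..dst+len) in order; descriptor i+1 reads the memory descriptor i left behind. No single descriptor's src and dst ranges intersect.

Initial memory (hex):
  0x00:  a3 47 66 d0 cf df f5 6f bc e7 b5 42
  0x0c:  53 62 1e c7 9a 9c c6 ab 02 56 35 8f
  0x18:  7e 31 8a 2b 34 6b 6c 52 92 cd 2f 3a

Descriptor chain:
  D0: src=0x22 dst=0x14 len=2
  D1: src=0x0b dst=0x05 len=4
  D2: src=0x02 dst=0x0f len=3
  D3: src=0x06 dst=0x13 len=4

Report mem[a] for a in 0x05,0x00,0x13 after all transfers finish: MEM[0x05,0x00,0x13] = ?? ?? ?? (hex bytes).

[0] 0x22->0x14 len=2 : 2f 3a
[1] 0x0b->0x05 len=4 : 42 53 62 1e
[2] 0x02->0x0f len=3 : 66 d0 cf
[3] 0x06->0x13 len=4 : 53 62 1e e7
query mem[0x05]=0x42, mem[0x00]=0xa3, mem[0x13]=0x53

MEM[0x05,0x00,0x13] = 42 a3 53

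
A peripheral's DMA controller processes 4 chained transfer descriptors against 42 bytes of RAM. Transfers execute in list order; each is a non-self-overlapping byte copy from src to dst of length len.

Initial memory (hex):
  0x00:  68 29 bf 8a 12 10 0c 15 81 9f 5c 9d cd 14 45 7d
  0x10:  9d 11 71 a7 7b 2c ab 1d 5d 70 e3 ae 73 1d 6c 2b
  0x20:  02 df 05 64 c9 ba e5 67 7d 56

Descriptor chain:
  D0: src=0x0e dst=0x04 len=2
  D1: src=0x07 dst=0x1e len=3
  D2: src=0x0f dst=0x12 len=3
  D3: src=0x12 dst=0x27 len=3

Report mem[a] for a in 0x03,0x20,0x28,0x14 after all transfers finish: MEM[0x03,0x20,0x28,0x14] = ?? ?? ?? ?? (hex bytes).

D0: mem[0x04..0x05] <- [45 7d]
D1: mem[0x1e..0x20] <- [15 81 9f]
D2: mem[0x12..0x14] <- [7d 9d 11]
D3: mem[0x27..0x29] <- [7d 9d 11]
query mem[0x03]=0x8a, mem[0x20]=0x9f, mem[0x28]=0x9d, mem[0x14]=0x11

MEM[0x03,0x20,0x28,0x14] = 8a 9f 9d 11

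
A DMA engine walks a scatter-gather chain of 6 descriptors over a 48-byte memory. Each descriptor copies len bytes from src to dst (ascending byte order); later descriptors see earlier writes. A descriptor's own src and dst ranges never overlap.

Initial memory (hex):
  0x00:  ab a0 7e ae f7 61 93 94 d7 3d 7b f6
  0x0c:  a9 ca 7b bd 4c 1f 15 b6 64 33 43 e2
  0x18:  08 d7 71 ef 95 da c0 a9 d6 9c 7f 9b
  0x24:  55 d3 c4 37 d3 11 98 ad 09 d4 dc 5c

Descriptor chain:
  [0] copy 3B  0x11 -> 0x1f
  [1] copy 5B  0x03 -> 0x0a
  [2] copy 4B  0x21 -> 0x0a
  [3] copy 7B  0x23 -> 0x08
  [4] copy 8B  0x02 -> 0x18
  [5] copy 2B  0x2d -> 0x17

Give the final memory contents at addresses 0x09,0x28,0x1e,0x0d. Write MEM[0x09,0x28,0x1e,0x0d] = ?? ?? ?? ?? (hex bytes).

  after D0: wrote 3B at 0x1f = 1f15b6
  after D1: wrote 5B at 0x0a = aef7619394
  after D2: wrote 4B at 0x0a = b67f9b55
  after D3: wrote 7B at 0x08 = 9b55d3c437d311
  after D4: wrote 8B at 0x18 = 7eaef76193949b55
  after D5: wrote 2B at 0x17 = d4dc
query mem[0x09]=0x55, mem[0x28]=0xd3, mem[0x1e]=0x9b, mem[0x0d]=0xd3

MEM[0x09,0x28,0x1e,0x0d] = 55 d3 9b d3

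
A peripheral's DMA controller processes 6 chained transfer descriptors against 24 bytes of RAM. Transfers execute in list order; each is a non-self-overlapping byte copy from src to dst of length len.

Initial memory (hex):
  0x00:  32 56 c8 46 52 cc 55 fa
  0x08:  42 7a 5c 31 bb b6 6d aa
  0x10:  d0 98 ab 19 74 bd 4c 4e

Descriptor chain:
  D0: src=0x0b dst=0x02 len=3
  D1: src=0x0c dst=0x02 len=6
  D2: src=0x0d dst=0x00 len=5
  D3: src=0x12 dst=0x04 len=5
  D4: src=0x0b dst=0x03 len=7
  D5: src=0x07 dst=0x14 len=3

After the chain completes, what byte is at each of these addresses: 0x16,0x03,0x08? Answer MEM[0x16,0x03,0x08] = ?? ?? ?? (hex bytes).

MEM[0x16,0x03,0x08] = 98 31 d0

  after D0: wrote 3B at 0x02 = 31bbb6
  after D1: wrote 6B at 0x02 = bbb66daad098
  after D2: wrote 5B at 0x00 = b66daad098
  after D3: wrote 5B at 0x04 = ab1974bd4c
  after D4: wrote 7B at 0x03 = 31bbb66daad098
  after D5: wrote 3B at 0x14 = aad098
query mem[0x16]=0x98, mem[0x03]=0x31, mem[0x08]=0xd0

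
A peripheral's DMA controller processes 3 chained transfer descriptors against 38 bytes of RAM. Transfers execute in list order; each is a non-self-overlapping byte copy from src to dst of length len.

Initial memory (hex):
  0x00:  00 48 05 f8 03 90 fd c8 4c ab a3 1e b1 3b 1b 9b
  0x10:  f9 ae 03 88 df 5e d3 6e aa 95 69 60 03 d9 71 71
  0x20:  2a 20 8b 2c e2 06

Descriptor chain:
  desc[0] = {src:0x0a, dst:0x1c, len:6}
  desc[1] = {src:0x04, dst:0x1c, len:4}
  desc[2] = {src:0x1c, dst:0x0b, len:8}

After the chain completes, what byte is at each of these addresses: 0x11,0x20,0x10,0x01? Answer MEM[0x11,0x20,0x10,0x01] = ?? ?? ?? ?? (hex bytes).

  after D0: wrote 6B at 0x1c = a31eb13b1b9b
  after D1: wrote 4B at 0x1c = 0390fdc8
  after D2: wrote 8B at 0x0b = 0390fdc81b9b8b2c
query mem[0x11]=0x8b, mem[0x20]=0x1b, mem[0x10]=0x9b, mem[0x01]=0x48

MEM[0x11,0x20,0x10,0x01] = 8b 1b 9b 48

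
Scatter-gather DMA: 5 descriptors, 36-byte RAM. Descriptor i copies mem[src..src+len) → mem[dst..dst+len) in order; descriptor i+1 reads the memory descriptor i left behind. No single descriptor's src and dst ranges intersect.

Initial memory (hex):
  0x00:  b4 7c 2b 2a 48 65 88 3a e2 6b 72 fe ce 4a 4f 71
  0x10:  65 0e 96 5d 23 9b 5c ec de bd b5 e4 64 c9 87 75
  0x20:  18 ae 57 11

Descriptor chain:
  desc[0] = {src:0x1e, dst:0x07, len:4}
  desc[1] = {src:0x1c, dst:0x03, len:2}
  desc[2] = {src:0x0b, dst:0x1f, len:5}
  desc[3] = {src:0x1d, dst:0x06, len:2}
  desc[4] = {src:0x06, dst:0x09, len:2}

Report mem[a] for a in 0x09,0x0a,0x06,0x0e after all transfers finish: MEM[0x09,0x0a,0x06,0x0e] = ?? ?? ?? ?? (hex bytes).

MEM[0x09,0x0a,0x06,0x0e] = c9 87 c9 4f

  after D0: wrote 4B at 0x07 = 877518ae
  after D1: wrote 2B at 0x03 = 64c9
  after D2: wrote 5B at 0x1f = fece4a4f71
  after D3: wrote 2B at 0x06 = c987
  after D4: wrote 2B at 0x09 = c987
query mem[0x09]=0xc9, mem[0x0a]=0x87, mem[0x06]=0xc9, mem[0x0e]=0x4f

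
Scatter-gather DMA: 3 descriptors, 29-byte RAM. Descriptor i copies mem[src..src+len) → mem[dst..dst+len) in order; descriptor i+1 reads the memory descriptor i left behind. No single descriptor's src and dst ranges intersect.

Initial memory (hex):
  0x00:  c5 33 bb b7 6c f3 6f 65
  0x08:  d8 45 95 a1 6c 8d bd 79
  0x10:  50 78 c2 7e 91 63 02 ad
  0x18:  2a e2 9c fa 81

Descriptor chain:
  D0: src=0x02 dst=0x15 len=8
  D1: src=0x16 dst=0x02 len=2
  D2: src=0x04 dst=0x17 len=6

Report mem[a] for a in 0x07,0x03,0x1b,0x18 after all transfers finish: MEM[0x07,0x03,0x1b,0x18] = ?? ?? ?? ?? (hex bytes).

[0] 0x02->0x15 len=8 : bb b7 6c f3 6f 65 d8 45
[1] 0x16->0x02 len=2 : b7 6c
[2] 0x04->0x17 len=6 : 6c f3 6f 65 d8 45
query mem[0x07]=0x65, mem[0x03]=0x6c, mem[0x1b]=0xd8, mem[0x18]=0xf3

MEM[0x07,0x03,0x1b,0x18] = 65 6c d8 f3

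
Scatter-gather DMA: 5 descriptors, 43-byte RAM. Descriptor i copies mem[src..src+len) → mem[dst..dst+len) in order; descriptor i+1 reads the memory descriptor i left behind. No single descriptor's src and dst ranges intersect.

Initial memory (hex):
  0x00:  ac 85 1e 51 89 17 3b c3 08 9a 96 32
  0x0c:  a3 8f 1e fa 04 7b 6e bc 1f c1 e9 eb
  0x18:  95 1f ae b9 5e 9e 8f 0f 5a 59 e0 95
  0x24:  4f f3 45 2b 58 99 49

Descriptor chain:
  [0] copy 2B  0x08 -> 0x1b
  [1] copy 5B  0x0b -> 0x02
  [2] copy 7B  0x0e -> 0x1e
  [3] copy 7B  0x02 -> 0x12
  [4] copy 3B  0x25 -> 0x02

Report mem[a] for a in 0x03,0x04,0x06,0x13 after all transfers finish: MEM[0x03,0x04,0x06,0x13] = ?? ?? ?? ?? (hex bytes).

D0: mem[0x1b..0x1c] <- [08 9a]
D1: mem[0x02..0x06] <- [32 a3 8f 1e fa]
D2: mem[0x1e..0x24] <- [1e fa 04 7b 6e bc 1f]
D3: mem[0x12..0x18] <- [32 a3 8f 1e fa c3 08]
D4: mem[0x02..0x04] <- [f3 45 2b]
query mem[0x03]=0x45, mem[0x04]=0x2b, mem[0x06]=0xfa, mem[0x13]=0xa3

MEM[0x03,0x04,0x06,0x13] = 45 2b fa a3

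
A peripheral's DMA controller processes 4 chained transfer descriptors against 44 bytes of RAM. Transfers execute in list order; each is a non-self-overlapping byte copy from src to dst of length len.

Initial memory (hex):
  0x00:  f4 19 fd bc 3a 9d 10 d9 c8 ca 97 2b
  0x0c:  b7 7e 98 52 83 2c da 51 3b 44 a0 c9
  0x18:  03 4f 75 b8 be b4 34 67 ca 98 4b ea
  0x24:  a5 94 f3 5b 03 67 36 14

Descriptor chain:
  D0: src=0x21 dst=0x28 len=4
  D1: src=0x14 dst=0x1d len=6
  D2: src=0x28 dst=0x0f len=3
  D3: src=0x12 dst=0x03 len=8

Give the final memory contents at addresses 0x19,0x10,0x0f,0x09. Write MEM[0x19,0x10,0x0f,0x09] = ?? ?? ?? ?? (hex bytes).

D0: mem[0x28..0x2b] <- [98 4b ea a5]
D1: mem[0x1d..0x22] <- [3b 44 a0 c9 03 4f]
D2: mem[0x0f..0x11] <- [98 4b ea]
D3: mem[0x03..0x0a] <- [da 51 3b 44 a0 c9 03 4f]
query mem[0x19]=0x4f, mem[0x10]=0x4b, mem[0x0f]=0x98, mem[0x09]=0x03

MEM[0x19,0x10,0x0f,0x09] = 4f 4b 98 03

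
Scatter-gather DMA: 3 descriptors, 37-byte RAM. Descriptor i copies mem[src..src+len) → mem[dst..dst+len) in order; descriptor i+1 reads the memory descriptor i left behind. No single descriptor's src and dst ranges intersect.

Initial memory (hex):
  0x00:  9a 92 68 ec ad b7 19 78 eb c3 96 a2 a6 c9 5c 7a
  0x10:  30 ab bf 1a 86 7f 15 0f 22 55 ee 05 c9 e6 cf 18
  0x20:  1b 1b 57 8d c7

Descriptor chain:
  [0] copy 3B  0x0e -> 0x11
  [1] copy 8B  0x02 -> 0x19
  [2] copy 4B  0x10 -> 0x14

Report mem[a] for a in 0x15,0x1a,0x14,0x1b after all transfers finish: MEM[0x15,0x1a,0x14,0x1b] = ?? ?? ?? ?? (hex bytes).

MEM[0x15,0x1a,0x14,0x1b] = 5c ec 30 ad

  after D0: wrote 3B at 0x11 = 5c7a30
  after D1: wrote 8B at 0x19 = 68ecadb71978ebc3
  after D2: wrote 4B at 0x14 = 305c7a30
query mem[0x15]=0x5c, mem[0x1a]=0xec, mem[0x14]=0x30, mem[0x1b]=0xad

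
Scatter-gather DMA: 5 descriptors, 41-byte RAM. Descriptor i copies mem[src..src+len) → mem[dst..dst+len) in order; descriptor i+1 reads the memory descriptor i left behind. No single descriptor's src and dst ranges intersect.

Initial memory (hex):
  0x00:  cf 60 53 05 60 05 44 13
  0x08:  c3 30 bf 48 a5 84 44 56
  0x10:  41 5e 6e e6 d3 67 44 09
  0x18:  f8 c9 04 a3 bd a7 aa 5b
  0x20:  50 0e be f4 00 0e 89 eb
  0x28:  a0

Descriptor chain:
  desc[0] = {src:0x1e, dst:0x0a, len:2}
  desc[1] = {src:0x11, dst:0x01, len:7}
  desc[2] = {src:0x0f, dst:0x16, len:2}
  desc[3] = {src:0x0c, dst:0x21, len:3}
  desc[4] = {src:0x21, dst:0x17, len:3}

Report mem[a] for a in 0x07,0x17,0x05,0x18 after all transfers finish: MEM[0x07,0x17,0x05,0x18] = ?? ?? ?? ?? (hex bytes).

MEM[0x07,0x17,0x05,0x18] = 09 a5 67 84

#0 dst[0x0a+2] := {0xaa,0x5b}
#1 dst[0x01+7] := {0x5e,0x6e,0xe6,0xd3,0x67,0x44,0x09}
#2 dst[0x16+2] := {0x56,0x41}
#3 dst[0x21+3] := {0xa5,0x84,0x44}
#4 dst[0x17+3] := {0xa5,0x84,0x44}
query mem[0x07]=0x09, mem[0x17]=0xa5, mem[0x05]=0x67, mem[0x18]=0x84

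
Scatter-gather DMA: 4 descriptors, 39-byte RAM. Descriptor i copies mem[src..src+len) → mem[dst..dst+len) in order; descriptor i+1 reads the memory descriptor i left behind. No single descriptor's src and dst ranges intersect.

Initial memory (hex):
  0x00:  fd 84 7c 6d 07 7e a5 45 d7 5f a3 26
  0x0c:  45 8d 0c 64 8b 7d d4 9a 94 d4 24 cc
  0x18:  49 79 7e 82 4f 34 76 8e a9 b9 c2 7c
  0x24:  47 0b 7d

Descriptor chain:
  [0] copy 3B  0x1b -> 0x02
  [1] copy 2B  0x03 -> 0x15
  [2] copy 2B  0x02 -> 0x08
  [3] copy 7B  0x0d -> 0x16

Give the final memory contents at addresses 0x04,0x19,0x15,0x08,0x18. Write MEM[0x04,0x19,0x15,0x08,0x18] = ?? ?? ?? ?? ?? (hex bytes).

MEM[0x04,0x19,0x15,0x08,0x18] = 34 8b 4f 82 64

D0: mem[0x02..0x04] <- [82 4f 34]
D1: mem[0x15..0x16] <- [4f 34]
D2: mem[0x08..0x09] <- [82 4f]
D3: mem[0x16..0x1c] <- [8d 0c 64 8b 7d d4 9a]
query mem[0x04]=0x34, mem[0x19]=0x8b, mem[0x15]=0x4f, mem[0x08]=0x82, mem[0x18]=0x64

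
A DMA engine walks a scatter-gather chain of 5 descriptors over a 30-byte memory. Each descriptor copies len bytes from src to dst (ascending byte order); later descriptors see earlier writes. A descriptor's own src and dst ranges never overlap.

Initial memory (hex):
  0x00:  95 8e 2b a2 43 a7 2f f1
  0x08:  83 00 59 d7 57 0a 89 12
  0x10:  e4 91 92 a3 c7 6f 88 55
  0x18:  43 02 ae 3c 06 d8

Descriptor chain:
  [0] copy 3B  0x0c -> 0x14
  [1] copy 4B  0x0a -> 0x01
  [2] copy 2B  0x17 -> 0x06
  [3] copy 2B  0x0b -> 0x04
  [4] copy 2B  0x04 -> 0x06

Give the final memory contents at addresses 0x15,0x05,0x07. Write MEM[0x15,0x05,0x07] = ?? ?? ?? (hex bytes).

#0 dst[0x14+3] := {0x57,0x0a,0x89}
#1 dst[0x01+4] := {0x59,0xd7,0x57,0x0a}
#2 dst[0x06+2] := {0x55,0x43}
#3 dst[0x04+2] := {0xd7,0x57}
#4 dst[0x06+2] := {0xd7,0x57}
query mem[0x15]=0x0a, mem[0x05]=0x57, mem[0x07]=0x57

MEM[0x15,0x05,0x07] = 0a 57 57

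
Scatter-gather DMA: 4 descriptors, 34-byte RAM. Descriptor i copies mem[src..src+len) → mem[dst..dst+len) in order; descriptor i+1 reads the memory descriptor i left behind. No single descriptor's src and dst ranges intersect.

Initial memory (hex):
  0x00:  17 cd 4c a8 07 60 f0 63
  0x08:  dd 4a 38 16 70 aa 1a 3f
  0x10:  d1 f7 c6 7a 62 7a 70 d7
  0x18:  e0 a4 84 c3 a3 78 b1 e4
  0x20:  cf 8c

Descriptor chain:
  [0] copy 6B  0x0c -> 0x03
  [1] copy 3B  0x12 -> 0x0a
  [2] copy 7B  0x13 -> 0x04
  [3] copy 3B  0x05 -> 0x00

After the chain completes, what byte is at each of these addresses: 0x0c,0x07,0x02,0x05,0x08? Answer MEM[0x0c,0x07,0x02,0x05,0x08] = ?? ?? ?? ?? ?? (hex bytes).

D0: mem[0x03..0x08] <- [70 aa 1a 3f d1 f7]
D1: mem[0x0a..0x0c] <- [c6 7a 62]
D2: mem[0x04..0x0a] <- [7a 62 7a 70 d7 e0 a4]
D3: mem[0x00..0x02] <- [62 7a 70]
query mem[0x0c]=0x62, mem[0x07]=0x70, mem[0x02]=0x70, mem[0x05]=0x62, mem[0x08]=0xd7

MEM[0x0c,0x07,0x02,0x05,0x08] = 62 70 70 62 d7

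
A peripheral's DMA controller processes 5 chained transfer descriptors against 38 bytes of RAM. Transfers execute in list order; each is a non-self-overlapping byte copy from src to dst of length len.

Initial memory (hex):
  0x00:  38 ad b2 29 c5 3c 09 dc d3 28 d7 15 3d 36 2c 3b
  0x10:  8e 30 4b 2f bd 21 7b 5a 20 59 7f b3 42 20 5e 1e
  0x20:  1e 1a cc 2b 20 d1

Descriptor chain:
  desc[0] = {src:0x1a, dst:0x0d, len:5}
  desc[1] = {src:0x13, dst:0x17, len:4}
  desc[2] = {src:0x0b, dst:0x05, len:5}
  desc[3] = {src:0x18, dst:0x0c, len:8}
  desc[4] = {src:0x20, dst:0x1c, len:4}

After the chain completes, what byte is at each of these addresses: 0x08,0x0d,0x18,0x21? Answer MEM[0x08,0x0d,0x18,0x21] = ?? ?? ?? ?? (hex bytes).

#0 dst[0x0d+5] := {0x7f,0xb3,0x42,0x20,0x5e}
#1 dst[0x17+4] := {0x2f,0xbd,0x21,0x7b}
#2 dst[0x05+5] := {0x15,0x3d,0x7f,0xb3,0x42}
#3 dst[0x0c+8] := {0xbd,0x21,0x7b,0xb3,0x42,0x20,0x5e,0x1e}
#4 dst[0x1c+4] := {0x1e,0x1a,0xcc,0x2b}
query mem[0x08]=0xb3, mem[0x0d]=0x21, mem[0x18]=0xbd, mem[0x21]=0x1a

MEM[0x08,0x0d,0x18,0x21] = b3 21 bd 1a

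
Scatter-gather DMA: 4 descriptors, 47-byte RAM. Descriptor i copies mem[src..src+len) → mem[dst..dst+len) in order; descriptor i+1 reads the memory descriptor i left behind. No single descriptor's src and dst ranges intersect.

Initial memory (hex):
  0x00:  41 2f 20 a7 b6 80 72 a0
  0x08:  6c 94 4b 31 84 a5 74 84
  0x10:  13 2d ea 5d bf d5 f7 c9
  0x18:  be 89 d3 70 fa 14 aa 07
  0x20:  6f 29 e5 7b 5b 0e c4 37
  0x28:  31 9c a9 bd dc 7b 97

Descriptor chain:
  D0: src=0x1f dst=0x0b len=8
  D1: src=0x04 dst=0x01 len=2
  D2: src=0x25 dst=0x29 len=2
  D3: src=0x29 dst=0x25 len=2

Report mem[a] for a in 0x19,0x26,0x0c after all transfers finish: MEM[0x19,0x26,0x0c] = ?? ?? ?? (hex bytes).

  after D0: wrote 8B at 0x0b = 076f29e57b5b0ec4
  after D1: wrote 2B at 0x01 = b680
  after D2: wrote 2B at 0x29 = 0ec4
  after D3: wrote 2B at 0x25 = 0ec4
query mem[0x19]=0x89, mem[0x26]=0xc4, mem[0x0c]=0x6f

MEM[0x19,0x26,0x0c] = 89 c4 6f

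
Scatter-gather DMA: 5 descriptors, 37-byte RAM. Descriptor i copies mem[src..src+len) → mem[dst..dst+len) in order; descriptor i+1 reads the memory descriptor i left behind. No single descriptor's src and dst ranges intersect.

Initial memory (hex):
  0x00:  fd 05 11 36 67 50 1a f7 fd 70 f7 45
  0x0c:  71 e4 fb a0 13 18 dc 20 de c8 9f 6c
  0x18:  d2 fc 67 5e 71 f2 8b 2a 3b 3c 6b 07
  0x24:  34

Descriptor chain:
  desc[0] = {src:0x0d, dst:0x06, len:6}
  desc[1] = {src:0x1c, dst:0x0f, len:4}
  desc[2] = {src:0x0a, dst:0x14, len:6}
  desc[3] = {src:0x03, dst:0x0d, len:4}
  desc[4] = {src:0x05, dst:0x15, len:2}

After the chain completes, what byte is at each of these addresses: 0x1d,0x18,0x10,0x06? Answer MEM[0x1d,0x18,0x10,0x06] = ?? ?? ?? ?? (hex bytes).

#0 dst[0x06+6] := {0xe4,0xfb,0xa0,0x13,0x18,0xdc}
#1 dst[0x0f+4] := {0x71,0xf2,0x8b,0x2a}
#2 dst[0x14+6] := {0x18,0xdc,0x71,0xe4,0xfb,0x71}
#3 dst[0x0d+4] := {0x36,0x67,0x50,0xe4}
#4 dst[0x15+2] := {0x50,0xe4}
query mem[0x1d]=0xf2, mem[0x18]=0xfb, mem[0x10]=0xe4, mem[0x06]=0xe4

MEM[0x1d,0x18,0x10,0x06] = f2 fb e4 e4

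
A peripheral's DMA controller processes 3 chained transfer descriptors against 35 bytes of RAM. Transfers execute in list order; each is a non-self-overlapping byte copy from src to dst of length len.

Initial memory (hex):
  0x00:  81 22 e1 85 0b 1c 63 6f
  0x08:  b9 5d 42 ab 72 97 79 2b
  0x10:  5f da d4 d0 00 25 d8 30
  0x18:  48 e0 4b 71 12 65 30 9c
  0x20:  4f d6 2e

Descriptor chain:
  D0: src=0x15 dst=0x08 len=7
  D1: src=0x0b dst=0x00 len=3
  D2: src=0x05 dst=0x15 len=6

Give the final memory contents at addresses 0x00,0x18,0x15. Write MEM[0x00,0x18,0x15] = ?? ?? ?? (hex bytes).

  after D0: wrote 7B at 0x08 = 25d83048e04b71
  after D1: wrote 3B at 0x00 = 48e04b
  after D2: wrote 6B at 0x15 = 1c636f25d830
query mem[0x00]=0x48, mem[0x18]=0x25, mem[0x15]=0x1c

MEM[0x00,0x18,0x15] = 48 25 1c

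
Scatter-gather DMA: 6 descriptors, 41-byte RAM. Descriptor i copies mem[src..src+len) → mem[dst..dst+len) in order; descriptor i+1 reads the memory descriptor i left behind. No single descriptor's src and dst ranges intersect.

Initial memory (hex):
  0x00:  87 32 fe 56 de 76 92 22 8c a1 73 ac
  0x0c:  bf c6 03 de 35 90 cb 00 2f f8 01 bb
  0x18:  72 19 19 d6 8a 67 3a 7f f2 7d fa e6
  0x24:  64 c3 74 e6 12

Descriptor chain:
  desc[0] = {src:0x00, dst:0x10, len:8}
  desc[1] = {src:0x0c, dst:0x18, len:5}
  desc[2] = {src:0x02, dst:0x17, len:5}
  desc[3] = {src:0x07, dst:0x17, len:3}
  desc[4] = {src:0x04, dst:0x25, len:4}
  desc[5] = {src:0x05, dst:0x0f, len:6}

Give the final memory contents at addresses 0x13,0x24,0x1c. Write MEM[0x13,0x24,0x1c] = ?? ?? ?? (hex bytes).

MEM[0x13,0x24,0x1c] = a1 64 87

D0: mem[0x10..0x17] <- [87 32 fe 56 de 76 92 22]
D1: mem[0x18..0x1c] <- [bf c6 03 de 87]
D2: mem[0x17..0x1b] <- [fe 56 de 76 92]
D3: mem[0x17..0x19] <- [22 8c a1]
D4: mem[0x25..0x28] <- [de 76 92 22]
D5: mem[0x0f..0x14] <- [76 92 22 8c a1 73]
query mem[0x13]=0xa1, mem[0x24]=0x64, mem[0x1c]=0x87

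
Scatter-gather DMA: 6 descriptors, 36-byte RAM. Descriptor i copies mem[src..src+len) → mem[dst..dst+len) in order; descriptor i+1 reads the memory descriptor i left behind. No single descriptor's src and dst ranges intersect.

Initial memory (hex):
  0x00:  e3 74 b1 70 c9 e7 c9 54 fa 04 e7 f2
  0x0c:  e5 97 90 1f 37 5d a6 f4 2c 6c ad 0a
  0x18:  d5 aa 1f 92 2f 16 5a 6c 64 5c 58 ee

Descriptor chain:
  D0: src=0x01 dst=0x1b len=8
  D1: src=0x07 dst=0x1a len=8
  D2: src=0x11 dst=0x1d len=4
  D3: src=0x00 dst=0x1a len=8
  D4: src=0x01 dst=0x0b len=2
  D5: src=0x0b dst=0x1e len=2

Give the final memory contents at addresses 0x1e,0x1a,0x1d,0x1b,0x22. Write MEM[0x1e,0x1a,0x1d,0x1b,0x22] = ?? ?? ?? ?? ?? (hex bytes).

#0 dst[0x1b+8] := {0x74,0xb1,0x70,0xc9,0xe7,0xc9,0x54,0xfa}
#1 dst[0x1a+8] := {0x54,0xfa,0x04,0xe7,0xf2,0xe5,0x97,0x90}
#2 dst[0x1d+4] := {0x5d,0xa6,0xf4,0x2c}
#3 dst[0x1a+8] := {0xe3,0x74,0xb1,0x70,0xc9,0xe7,0xc9,0x54}
#4 dst[0x0b+2] := {0x74,0xb1}
#5 dst[0x1e+2] := {0x74,0xb1}
query mem[0x1e]=0x74, mem[0x1a]=0xe3, mem[0x1d]=0x70, mem[0x1b]=0x74, mem[0x22]=0xfa

MEM[0x1e,0x1a,0x1d,0x1b,0x22] = 74 e3 70 74 fa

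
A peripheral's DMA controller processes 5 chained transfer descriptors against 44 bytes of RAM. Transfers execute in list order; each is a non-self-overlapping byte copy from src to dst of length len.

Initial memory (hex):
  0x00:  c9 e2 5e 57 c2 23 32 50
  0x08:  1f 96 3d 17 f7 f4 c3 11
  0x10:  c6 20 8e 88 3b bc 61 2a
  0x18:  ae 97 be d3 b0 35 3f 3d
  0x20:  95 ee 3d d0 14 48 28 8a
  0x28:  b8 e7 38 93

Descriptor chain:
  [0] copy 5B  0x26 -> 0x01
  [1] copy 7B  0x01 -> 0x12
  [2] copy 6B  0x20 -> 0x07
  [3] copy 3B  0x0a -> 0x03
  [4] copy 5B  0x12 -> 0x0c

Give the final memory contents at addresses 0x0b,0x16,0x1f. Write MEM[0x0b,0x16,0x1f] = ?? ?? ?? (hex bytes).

MEM[0x0b,0x16,0x1f] = 14 38 3d

[0] 0x26->0x01 len=5 : 28 8a b8 e7 38
[1] 0x01->0x12 len=7 : 28 8a b8 e7 38 32 50
[2] 0x20->0x07 len=6 : 95 ee 3d d0 14 48
[3] 0x0a->0x03 len=3 : d0 14 48
[4] 0x12->0x0c len=5 : 28 8a b8 e7 38
query mem[0x0b]=0x14, mem[0x16]=0x38, mem[0x1f]=0x3d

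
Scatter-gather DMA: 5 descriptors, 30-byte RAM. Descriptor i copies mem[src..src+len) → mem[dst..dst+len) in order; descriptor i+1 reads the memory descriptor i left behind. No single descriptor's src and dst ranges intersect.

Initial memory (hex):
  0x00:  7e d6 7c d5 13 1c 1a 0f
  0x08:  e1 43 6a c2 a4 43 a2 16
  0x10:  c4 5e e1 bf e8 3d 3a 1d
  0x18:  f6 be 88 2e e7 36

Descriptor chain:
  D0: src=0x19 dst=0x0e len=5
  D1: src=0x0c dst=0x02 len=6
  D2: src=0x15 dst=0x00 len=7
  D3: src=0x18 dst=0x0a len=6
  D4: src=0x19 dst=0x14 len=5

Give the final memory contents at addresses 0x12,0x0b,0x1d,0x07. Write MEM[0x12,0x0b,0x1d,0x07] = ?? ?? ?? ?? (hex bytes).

MEM[0x12,0x0b,0x1d,0x07] = 36 be 36 e7

#0 dst[0x0e+5] := {0xbe,0x88,0x2e,0xe7,0x36}
#1 dst[0x02+6] := {0xa4,0x43,0xbe,0x88,0x2e,0xe7}
#2 dst[0x00+7] := {0x3d,0x3a,0x1d,0xf6,0xbe,0x88,0x2e}
#3 dst[0x0a+6] := {0xf6,0xbe,0x88,0x2e,0xe7,0x36}
#4 dst[0x14+5] := {0xbe,0x88,0x2e,0xe7,0x36}
query mem[0x12]=0x36, mem[0x0b]=0xbe, mem[0x1d]=0x36, mem[0x07]=0xe7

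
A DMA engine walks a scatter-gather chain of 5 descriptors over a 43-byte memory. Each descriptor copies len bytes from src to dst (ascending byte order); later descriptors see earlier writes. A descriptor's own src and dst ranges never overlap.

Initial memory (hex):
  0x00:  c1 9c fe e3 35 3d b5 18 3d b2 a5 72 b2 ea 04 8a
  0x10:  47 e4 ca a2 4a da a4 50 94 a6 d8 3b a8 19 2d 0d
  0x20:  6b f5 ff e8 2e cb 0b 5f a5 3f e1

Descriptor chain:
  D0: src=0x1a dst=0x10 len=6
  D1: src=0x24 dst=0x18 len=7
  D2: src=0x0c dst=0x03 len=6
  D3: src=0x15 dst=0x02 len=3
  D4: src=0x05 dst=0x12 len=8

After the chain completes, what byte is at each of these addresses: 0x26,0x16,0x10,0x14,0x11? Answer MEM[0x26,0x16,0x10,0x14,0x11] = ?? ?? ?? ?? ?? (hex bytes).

MEM[0x26,0x16,0x10,0x14,0x11] = 0b b2 d8 d8 3b

#0 dst[0x10+6] := {0xd8,0x3b,0xa8,0x19,0x2d,0x0d}
#1 dst[0x18+7] := {0x2e,0xcb,0x0b,0x5f,0xa5,0x3f,0xe1}
#2 dst[0x03+6] := {0xb2,0xea,0x04,0x8a,0xd8,0x3b}
#3 dst[0x02+3] := {0x0d,0xa4,0x50}
#4 dst[0x12+8] := {0x04,0x8a,0xd8,0x3b,0xb2,0xa5,0x72,0xb2}
query mem[0x26]=0x0b, mem[0x16]=0xb2, mem[0x10]=0xd8, mem[0x14]=0xd8, mem[0x11]=0x3b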